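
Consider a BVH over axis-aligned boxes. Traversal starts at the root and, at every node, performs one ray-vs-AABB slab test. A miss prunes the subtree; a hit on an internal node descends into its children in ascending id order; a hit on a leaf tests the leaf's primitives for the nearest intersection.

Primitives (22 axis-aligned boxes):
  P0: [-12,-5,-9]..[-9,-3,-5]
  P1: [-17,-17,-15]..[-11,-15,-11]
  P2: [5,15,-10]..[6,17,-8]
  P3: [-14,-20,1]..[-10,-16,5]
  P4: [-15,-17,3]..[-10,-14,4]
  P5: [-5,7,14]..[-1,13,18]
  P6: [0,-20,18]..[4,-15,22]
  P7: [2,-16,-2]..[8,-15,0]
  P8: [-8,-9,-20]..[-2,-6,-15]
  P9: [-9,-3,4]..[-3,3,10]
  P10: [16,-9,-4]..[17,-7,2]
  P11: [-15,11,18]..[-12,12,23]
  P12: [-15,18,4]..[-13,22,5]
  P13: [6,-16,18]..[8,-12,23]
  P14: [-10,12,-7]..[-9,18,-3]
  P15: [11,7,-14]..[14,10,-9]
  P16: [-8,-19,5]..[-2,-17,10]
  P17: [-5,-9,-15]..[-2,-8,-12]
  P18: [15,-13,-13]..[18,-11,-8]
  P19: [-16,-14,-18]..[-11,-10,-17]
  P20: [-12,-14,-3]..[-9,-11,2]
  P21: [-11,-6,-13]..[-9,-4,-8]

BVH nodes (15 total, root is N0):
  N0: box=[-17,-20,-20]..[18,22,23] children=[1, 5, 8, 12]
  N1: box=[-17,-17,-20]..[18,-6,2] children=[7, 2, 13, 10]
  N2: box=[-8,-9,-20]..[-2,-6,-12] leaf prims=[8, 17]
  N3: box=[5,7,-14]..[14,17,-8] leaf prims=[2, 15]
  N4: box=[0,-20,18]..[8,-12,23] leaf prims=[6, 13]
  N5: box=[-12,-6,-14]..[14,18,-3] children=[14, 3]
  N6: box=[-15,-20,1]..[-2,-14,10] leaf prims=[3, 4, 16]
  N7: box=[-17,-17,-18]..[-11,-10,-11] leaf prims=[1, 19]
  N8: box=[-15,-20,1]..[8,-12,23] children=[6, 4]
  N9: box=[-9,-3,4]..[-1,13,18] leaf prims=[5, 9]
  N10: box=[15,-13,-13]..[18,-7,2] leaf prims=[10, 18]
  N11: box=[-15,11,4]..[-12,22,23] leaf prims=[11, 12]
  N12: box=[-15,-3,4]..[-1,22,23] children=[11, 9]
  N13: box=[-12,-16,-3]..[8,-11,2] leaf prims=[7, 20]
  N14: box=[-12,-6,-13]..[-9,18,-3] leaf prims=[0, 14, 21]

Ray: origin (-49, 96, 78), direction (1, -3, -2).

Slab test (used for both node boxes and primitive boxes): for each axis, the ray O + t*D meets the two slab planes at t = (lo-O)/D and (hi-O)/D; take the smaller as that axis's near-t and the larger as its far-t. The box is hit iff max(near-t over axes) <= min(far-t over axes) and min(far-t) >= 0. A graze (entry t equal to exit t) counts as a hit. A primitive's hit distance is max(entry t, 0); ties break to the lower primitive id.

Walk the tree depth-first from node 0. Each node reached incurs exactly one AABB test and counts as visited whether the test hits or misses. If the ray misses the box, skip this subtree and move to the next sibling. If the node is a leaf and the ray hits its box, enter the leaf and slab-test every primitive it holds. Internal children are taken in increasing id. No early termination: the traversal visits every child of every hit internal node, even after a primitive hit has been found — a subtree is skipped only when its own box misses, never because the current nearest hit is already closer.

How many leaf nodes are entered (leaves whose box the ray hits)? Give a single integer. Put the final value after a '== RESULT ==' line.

Trace the traversal:
N0 x:[32,67] y:[74/3,116/3] z:[55/2,49] -> hit [32,116/3], descend [1, 5, 8, 12]
  N1 x:[32,67] y:[34,113/3] z:[38,49] -> miss, prune
  N5 x:[37,63] y:[26,34] z:[81/2,46] -> miss, prune
  N8 x:[34,57] y:[36,116/3] z:[55/2,77/2] -> hit [36,77/2], descend [4, 6]
    N4 x:[49,57] y:[36,116/3] z:[55/2,30] -> miss, prune
    N6 x:[34,47] y:[110/3,116/3] z:[34,77/2] -> hit [110/3,77/2] leaf, test {P3@t=112/3, P4@t=37, P16(miss)}
  N12 x:[34,48] y:[74/3,33] z:[55/2,37] -> miss, prune

Summary -> nodes [0, 1, 5, 8, 4, 6, 12]; box-tests=7; leaf-entries=1; first=P4

== RESULT ==
1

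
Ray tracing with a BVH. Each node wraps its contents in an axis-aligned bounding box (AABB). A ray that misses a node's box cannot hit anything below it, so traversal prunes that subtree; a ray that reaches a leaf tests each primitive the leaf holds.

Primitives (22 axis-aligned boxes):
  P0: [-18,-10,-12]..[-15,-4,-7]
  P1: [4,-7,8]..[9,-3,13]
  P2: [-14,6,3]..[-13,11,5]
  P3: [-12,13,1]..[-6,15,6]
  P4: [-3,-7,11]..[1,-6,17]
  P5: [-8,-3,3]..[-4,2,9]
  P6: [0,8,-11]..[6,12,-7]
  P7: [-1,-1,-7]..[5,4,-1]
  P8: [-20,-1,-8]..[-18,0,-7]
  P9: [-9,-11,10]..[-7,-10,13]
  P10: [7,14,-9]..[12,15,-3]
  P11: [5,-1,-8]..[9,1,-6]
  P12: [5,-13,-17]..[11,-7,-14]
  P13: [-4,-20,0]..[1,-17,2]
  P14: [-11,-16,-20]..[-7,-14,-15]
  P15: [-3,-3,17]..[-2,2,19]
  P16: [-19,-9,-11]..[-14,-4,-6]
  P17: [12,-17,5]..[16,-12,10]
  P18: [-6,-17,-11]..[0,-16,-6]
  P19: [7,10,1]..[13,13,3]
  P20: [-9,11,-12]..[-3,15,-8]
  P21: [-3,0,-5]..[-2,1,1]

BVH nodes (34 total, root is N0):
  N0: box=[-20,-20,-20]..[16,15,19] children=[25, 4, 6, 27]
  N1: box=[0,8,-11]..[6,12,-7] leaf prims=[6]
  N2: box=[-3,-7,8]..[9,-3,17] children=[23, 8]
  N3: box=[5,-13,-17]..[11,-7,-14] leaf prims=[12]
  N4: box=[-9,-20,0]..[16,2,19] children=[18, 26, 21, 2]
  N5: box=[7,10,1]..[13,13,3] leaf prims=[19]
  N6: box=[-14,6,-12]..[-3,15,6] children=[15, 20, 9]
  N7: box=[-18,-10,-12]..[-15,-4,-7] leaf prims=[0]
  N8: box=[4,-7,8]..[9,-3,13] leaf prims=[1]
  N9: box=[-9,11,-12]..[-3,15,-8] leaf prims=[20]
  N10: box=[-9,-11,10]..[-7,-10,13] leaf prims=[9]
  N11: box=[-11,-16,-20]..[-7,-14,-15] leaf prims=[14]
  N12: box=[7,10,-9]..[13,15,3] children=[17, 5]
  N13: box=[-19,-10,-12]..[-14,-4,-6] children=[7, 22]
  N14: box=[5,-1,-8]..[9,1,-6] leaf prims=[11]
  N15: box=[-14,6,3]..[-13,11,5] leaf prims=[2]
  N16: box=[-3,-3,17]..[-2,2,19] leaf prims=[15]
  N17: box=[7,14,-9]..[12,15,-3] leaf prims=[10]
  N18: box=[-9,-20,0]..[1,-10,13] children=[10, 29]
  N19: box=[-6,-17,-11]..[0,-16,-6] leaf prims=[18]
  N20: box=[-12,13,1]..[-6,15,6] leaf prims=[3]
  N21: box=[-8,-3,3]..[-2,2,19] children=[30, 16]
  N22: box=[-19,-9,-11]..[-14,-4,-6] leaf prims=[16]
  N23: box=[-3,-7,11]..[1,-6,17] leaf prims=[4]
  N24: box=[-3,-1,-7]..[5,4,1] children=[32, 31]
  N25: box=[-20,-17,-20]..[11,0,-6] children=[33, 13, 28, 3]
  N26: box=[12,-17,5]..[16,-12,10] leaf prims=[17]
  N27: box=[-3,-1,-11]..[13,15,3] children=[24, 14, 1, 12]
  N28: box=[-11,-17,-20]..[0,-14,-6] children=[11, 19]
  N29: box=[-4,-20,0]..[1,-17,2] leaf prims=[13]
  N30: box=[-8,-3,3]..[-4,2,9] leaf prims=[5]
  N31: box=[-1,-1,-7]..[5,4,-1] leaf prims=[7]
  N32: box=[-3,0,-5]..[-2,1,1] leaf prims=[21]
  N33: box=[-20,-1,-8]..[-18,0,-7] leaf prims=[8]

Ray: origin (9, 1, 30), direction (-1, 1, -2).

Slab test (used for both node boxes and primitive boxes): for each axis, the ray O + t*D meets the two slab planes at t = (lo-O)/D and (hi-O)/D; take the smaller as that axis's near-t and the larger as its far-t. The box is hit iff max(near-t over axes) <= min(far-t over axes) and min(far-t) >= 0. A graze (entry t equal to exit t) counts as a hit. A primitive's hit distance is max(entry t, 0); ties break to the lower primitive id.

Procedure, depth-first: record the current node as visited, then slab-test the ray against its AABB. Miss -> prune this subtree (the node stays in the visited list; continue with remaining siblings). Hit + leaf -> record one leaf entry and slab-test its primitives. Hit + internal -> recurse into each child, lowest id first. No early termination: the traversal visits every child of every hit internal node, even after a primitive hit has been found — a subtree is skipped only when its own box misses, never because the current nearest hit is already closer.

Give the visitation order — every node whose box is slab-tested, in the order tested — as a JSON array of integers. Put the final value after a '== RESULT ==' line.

Traverse from the root:
N0 x:[-7,29] y:[-21,14] z:[11/2,25] -> hit [11/2,14], descend [4, 6, 25, 27]
  N4 x:[-7,18] y:[-21,1] z:[11/2,15] -> miss, prune
  N6 x:[12,23] y:[5,14] z:[12,21] -> hit [12,14], descend [9, 15, 20]
    N9 x:[12,18] y:[10,14] z:[19,21] -> miss, prune
    N15 x:[22,23] y:[5,10] z:[25/2,27/2] -> miss, prune
    N20 x:[15,21] y:[12,14] z:[12,29/2] -> miss, prune
  N25 x:[-2,29] y:[-18,-1] z:[18,25] -> miss, prune
  N27 x:[-4,12] y:[-2,14] z:[27/2,41/2] -> miss, prune

order=[0, 4, 6, 9, 15, 20, 25, 27]  |boxes|=8  |leaves|=0  hit=miss

== RESULT ==
[0, 4, 6, 9, 15, 20, 25, 27]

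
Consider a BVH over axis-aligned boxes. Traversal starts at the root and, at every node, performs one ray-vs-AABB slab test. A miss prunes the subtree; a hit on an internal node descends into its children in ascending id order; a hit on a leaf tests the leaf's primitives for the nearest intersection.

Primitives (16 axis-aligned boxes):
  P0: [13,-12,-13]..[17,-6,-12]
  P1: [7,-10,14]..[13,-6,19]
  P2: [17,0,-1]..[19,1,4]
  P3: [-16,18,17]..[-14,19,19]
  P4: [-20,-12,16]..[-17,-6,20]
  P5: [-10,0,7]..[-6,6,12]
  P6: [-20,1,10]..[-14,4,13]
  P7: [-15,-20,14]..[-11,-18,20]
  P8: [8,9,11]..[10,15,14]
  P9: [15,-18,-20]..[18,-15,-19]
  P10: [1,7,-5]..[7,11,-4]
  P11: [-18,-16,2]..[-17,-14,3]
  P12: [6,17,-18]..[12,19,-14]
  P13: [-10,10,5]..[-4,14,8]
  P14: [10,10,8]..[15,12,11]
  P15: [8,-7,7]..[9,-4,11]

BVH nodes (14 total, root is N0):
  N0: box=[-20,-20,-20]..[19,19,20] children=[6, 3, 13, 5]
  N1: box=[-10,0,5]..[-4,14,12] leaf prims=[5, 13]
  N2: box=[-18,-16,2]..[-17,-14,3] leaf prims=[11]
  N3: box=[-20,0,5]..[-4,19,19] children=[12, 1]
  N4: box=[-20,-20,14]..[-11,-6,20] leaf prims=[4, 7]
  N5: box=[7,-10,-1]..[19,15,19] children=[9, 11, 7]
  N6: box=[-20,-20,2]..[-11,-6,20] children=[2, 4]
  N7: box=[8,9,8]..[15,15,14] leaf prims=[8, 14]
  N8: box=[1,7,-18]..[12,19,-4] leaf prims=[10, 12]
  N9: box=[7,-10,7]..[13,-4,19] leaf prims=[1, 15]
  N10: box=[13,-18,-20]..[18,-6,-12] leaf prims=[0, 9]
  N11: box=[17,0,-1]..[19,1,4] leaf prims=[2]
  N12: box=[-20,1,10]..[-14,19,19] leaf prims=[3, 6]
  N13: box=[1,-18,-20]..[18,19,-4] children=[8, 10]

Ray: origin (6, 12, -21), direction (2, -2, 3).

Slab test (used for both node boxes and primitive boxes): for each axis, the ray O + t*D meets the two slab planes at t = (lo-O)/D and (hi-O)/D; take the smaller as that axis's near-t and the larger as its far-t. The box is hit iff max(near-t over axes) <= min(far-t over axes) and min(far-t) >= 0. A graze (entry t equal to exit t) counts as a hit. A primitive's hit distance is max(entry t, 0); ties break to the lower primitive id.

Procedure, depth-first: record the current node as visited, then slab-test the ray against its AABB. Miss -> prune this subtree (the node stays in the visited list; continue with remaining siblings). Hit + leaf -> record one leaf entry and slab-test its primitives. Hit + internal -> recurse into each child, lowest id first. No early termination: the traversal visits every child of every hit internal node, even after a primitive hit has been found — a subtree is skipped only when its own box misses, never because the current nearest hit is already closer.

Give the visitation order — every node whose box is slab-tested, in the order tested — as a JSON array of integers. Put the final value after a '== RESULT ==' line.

Traverse from the root:
N0 x:[-13,13/2] y:[-7/2,16] z:[1/3,41/3] -> hit [1/3,13/2], descend [3, 5, 6, 13]
  N3 x:[-13,-5] y:[-7/2,6] z:[26/3,40/3] -> miss, prune
  N5 x:[1/2,13/2] y:[-3/2,11] z:[20/3,40/3] -> miss, prune
  N6 x:[-13,-17/2] y:[9,16] z:[23/3,41/3] -> miss, prune
  N13 x:[-5/2,6] y:[-7/2,15] z:[1/3,17/3] -> hit [1/3,17/3], descend [8, 10]
    N8 x:[-5/2,3] y:[-7/2,5/2] z:[1,17/3] -> hit [1,5/2] leaf, test {P10(miss), P12(miss)}
    N10 x:[7/2,6] y:[9,15] z:[1/3,3] -> miss, prune

7 AABB tests over nodes [0, 3, 5, 6, 13, 8, 10]; 1 leaf entered; closest miss.

== RESULT ==
[0, 3, 5, 6, 13, 8, 10]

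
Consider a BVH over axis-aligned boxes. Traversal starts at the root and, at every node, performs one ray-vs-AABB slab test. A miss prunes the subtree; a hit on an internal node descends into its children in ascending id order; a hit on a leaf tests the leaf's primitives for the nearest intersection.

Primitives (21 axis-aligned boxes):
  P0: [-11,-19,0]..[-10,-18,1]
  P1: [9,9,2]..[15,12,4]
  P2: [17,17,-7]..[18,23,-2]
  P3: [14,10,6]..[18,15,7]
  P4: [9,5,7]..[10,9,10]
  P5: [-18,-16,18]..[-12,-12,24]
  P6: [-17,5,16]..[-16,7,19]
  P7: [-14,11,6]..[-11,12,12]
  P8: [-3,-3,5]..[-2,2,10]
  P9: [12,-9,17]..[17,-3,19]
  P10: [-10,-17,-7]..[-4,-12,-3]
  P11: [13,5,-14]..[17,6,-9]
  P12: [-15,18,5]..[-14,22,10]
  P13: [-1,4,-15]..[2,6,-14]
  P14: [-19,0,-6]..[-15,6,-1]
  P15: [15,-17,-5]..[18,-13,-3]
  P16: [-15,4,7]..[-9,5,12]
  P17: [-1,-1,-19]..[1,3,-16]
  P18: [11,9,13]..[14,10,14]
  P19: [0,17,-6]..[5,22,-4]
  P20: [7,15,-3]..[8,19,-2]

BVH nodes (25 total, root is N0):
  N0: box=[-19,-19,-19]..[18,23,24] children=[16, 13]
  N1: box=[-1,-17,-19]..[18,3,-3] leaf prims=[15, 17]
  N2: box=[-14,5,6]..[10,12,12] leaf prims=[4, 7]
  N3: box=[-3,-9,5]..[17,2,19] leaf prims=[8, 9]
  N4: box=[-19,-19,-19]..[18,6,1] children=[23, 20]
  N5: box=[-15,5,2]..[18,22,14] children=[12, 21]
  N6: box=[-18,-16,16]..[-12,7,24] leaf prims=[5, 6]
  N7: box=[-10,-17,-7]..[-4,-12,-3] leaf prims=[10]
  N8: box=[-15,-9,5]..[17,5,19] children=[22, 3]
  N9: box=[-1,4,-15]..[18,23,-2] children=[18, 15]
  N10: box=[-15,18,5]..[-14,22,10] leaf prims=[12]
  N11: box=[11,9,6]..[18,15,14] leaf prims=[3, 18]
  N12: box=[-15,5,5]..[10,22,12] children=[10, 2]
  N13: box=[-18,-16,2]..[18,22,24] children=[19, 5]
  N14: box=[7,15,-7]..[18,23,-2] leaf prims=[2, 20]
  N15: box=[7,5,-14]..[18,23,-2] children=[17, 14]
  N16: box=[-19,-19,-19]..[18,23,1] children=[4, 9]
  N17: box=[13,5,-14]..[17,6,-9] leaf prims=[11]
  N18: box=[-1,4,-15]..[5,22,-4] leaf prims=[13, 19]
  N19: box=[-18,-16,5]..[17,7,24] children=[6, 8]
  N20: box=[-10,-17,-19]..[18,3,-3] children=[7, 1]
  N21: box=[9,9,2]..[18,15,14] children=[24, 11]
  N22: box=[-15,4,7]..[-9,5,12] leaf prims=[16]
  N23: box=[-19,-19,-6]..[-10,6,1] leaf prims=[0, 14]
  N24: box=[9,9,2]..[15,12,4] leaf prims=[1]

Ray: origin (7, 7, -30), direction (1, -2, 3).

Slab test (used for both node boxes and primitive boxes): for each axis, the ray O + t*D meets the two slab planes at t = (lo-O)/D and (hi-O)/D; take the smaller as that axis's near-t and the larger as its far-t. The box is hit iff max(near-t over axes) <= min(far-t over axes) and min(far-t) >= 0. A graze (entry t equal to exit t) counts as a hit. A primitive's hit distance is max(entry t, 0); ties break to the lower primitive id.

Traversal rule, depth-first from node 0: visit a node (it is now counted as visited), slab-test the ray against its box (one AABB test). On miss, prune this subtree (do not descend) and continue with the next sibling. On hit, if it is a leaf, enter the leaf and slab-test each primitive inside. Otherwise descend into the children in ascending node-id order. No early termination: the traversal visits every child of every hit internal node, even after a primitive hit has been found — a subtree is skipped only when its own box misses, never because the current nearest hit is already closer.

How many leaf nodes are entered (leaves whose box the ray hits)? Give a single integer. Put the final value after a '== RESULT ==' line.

Trace the traversal:
N0 x:[-26,11] y:[-8,13] z:[11/3,18] -> hit [11/3,11], descend [13, 16]
  N13 x:[-25,11] y:[-15/2,23/2] z:[32/3,18] -> hit [32/3,11], descend [5, 19]
    N5 x:[-22,11] y:[-15/2,1] z:[32/3,44/3] -> miss, prune
    N19 x:[-25,10] y:[0,23/2] z:[35/3,18] -> miss, prune
  N16 x:[-26,11] y:[-8,13] z:[11/3,31/3] -> hit [11/3,31/3], descend [4, 9]
    N4 x:[-26,11] y:[1/2,13] z:[11/3,31/3] -> hit [11/3,31/3], descend [20, 23]
      N20 x:[-17,11] y:[2,12] z:[11/3,9] -> hit [11/3,9], descend [1, 7]
        N1 x:[-8,11] y:[2,12] z:[11/3,9] -> hit [11/3,9] leaf, test {P15(miss), P17(miss)}
        N7 x:[-17,-11] y:[19/2,12] z:[23/3,9] -> miss, prune
      N23 x:[-26,-17] y:[1/2,13] z:[8,31/3] -> miss, prune
    N9 x:[-8,11] y:[-8,3/2] z:[5,28/3] -> miss, prune

order=[0, 13, 5, 19, 16, 4, 20, 1, 7, 23, 9]  |boxes|=11  |leaves|=1  hit=miss

== RESULT ==
1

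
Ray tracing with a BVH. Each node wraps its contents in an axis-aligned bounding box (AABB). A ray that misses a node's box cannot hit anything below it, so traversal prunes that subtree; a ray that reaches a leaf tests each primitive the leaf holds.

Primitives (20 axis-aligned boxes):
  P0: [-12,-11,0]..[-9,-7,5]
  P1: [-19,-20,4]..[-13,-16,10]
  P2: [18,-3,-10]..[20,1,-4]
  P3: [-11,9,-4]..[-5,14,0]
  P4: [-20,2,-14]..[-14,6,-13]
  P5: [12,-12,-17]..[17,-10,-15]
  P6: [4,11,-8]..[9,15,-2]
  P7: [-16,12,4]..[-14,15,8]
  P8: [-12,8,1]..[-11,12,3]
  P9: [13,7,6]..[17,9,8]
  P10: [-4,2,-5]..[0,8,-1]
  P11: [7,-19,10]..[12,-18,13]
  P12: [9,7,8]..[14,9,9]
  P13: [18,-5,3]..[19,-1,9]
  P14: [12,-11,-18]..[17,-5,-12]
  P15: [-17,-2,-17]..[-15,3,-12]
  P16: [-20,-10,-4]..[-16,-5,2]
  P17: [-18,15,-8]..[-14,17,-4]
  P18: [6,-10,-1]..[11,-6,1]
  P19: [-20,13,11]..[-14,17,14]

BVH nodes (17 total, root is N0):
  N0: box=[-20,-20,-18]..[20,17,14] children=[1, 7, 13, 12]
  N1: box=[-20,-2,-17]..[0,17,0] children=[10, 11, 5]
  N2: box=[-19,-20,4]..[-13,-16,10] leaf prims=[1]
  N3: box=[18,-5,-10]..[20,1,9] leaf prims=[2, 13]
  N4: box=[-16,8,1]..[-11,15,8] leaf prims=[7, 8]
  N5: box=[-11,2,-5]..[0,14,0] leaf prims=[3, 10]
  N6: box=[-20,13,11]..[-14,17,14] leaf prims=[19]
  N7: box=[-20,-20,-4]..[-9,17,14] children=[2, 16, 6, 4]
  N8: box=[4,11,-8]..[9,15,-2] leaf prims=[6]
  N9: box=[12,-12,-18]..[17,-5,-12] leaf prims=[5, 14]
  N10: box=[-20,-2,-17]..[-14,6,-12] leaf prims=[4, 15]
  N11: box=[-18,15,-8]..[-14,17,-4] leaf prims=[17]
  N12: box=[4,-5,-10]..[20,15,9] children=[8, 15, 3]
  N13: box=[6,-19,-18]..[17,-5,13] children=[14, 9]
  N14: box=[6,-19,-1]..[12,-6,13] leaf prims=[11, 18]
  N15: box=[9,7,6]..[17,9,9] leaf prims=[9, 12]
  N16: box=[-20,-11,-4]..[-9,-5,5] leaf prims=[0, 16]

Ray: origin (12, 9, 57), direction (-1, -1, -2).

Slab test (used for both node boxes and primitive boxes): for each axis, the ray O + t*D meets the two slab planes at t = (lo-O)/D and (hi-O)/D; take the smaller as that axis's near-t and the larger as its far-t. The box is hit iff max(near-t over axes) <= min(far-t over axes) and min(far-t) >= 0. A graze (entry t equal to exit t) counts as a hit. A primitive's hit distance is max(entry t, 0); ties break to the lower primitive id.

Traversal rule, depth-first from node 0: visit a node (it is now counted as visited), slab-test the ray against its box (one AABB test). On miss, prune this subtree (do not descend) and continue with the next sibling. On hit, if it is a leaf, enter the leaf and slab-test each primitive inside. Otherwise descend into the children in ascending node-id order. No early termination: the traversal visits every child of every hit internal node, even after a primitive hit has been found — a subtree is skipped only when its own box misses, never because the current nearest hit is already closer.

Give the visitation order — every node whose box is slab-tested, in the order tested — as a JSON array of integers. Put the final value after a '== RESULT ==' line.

Trace the traversal:
N0 x:[-8,32] y:[-8,29] z:[43/2,75/2] -> hit [43/2,29], descend [1, 7, 12, 13]
  N1 x:[12,32] y:[-8,11] z:[57/2,37] -> miss, prune
  N7 x:[21,32] y:[-8,29] z:[43/2,61/2] -> hit [43/2,29], descend [2, 4, 6, 16]
    N2 x:[25,31] y:[25,29] z:[47/2,53/2] -> hit [25,53/2] leaf, test {P1@t=25}
    N4 x:[23,28] y:[-6,1] z:[49/2,28] -> miss, prune
    N6 x:[26,32] y:[-8,-4] z:[43/2,23] -> miss, prune
    N16 x:[21,32] y:[14,20] z:[26,61/2] -> miss, prune
  N12 x:[-8,8] y:[-6,14] z:[24,67/2] -> miss, prune
  N13 x:[-5,6] y:[14,28] z:[22,75/2] -> miss, prune

Summary -> nodes [0, 1, 7, 2, 4, 6, 16, 12, 13]; box-tests=9; leaf-entries=1; first=P1

== RESULT ==
[0, 1, 7, 2, 4, 6, 16, 12, 13]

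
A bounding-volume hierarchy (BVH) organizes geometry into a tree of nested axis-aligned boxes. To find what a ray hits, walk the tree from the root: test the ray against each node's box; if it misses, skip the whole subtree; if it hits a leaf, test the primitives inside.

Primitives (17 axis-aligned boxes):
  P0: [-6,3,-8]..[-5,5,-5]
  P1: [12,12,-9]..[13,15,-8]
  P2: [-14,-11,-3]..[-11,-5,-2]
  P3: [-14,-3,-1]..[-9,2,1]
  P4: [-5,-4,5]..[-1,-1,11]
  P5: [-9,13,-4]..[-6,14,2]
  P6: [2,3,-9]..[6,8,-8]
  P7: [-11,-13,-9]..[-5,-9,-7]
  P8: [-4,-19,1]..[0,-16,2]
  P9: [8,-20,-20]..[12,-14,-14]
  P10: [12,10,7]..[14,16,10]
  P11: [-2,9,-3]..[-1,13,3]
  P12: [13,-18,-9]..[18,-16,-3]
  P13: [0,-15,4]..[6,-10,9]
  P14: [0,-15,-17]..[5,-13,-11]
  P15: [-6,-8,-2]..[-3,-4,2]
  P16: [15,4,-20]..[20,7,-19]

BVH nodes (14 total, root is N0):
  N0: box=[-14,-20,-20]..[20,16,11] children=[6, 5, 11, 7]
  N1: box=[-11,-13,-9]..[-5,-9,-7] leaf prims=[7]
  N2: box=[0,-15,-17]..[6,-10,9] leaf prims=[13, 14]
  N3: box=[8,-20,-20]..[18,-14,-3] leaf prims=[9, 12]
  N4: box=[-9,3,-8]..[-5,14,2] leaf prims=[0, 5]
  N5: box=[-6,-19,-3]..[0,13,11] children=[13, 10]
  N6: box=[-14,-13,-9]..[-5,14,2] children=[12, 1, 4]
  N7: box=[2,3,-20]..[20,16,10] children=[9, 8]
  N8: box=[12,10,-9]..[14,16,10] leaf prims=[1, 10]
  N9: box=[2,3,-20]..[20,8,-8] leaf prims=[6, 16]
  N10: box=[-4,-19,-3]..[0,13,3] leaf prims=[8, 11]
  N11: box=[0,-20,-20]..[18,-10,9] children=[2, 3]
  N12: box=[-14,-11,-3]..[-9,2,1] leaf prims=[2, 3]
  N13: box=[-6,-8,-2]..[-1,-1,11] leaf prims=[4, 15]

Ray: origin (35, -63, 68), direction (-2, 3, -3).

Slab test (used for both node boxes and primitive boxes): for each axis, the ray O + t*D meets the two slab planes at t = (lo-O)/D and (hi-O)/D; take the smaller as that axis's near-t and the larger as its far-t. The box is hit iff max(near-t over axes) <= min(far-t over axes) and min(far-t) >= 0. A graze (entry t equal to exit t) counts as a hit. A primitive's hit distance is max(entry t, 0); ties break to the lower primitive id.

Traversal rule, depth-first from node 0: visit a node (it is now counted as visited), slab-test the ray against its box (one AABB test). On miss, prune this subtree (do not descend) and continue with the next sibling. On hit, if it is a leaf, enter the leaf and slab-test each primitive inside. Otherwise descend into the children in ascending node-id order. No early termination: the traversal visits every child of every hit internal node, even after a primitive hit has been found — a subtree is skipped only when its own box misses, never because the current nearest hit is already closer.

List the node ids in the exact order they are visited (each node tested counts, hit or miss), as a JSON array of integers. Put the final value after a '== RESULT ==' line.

Walk:
N0 x:[15/2,49/2] y:[43/3,79/3] z:[19,88/3] -> hit [19,49/2], descend [5, 6, 7, 11]
  N5 x:[35/2,41/2] y:[44/3,76/3] z:[19,71/3] -> hit [19,41/2], descend [10, 13]
    N10 x:[35/2,39/2] y:[44/3,76/3] z:[65/3,71/3] -> miss, prune
    N13 x:[18,41/2] y:[55/3,62/3] z:[19,70/3] -> hit [19,41/2] leaf, test {P4@t=59/3, P15(miss)}
  N6 x:[20,49/2] y:[50/3,77/3] z:[22,77/3] -> hit [22,49/2], descend [1, 4, 12]
    N1 x:[20,23] y:[50/3,18] z:[25,77/3] -> miss, prune
    N4 x:[20,22] y:[22,77/3] z:[22,76/3] -> hit [22,22] leaf, test {P0(miss), P5(miss)}
    N12 x:[22,49/2] y:[52/3,65/3] z:[67/3,71/3] -> miss, prune
  N7 x:[15/2,33/2] y:[22,79/3] z:[58/3,88/3] -> miss, prune
  N11 x:[17/2,35/2] y:[43/3,53/3] z:[59/3,88/3] -> miss, prune

10 AABB tests over nodes [0, 5, 10, 13, 6, 1, 4, 12, 7, 11]; 2 leaves entered; closest P4.

== RESULT ==
[0, 5, 10, 13, 6, 1, 4, 12, 7, 11]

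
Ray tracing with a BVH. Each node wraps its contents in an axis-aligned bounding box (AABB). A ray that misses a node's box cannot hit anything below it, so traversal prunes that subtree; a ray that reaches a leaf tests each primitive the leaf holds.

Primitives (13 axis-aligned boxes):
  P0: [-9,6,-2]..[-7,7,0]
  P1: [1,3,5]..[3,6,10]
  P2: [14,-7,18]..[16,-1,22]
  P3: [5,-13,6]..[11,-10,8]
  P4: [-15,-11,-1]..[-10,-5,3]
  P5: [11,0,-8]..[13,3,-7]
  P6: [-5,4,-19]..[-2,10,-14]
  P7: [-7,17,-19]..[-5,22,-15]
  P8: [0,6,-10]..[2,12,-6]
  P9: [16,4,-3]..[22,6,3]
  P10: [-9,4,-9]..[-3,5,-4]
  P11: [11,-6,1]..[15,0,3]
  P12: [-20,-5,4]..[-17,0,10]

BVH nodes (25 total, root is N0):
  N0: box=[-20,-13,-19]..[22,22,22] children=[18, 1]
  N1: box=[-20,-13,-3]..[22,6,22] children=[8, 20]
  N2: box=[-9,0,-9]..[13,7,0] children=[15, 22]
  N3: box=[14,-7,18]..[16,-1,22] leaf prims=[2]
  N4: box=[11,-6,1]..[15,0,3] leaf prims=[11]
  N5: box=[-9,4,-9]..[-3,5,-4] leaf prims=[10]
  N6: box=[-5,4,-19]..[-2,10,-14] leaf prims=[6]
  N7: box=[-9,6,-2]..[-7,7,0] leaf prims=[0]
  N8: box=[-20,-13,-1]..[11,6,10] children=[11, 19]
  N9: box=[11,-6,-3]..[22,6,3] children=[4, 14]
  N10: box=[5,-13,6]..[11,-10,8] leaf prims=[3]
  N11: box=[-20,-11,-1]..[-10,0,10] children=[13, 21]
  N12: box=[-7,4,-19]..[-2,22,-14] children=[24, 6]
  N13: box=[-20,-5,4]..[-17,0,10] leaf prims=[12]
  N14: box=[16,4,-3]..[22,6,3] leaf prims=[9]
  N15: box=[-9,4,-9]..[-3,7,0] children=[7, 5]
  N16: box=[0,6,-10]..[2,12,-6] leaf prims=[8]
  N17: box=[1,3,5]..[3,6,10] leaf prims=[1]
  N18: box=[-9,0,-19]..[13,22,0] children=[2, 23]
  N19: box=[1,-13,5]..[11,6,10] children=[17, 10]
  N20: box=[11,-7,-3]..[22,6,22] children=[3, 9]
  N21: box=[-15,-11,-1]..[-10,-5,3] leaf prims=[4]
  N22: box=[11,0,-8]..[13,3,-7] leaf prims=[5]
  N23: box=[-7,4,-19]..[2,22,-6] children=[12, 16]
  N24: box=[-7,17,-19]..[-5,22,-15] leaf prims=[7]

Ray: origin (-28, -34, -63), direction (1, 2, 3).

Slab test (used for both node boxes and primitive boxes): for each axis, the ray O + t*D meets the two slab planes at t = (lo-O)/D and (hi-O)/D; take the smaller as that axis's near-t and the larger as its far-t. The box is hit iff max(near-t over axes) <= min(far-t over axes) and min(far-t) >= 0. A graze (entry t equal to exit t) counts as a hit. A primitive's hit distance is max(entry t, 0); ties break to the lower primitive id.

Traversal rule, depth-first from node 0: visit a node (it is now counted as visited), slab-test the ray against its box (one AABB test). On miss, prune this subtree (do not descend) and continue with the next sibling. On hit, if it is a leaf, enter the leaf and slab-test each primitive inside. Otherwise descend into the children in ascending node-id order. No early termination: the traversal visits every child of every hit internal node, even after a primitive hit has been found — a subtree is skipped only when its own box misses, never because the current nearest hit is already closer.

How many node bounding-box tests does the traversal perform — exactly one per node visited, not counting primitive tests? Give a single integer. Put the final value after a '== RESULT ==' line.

Trace the traversal:
N0 x:[8,50] y:[21/2,28] z:[44/3,85/3] -> hit [44/3,28], descend [1, 18]
  N1 x:[8,50] y:[21/2,20] z:[20,85/3] -> hit [20,20], descend [8, 20]
    N8 x:[8,39] y:[21/2,20] z:[62/3,73/3] -> miss, prune
    N20 x:[39,50] y:[27/2,20] z:[20,85/3] -> miss, prune
  N18 x:[19,41] y:[17,28] z:[44/3,21] -> hit [19,21], descend [2, 23]
    N2 x:[19,41] y:[17,41/2] z:[18,21] -> hit [19,41/2], descend [15, 22]
      N15 x:[19,25] y:[19,41/2] z:[18,21] -> hit [19,41/2], descend [5, 7]
        N5 x:[19,25] y:[19,39/2] z:[18,59/3] -> hit [19,39/2] leaf, test {P10@t=19}
        N7 x:[19,21] y:[20,41/2] z:[61/3,21] -> hit [61/3,41/2] leaf, test {P0@t=61/3}
      N22 x:[39,41] y:[17,37/2] z:[55/3,56/3] -> miss, prune
    N23 x:[21,30] y:[19,28] z:[44/3,19] -> miss, prune

order=[0, 1, 8, 20, 18, 2, 15, 5, 7, 22, 23]  |boxes|=11  |leaves|=2  hit=P10

== RESULT ==
11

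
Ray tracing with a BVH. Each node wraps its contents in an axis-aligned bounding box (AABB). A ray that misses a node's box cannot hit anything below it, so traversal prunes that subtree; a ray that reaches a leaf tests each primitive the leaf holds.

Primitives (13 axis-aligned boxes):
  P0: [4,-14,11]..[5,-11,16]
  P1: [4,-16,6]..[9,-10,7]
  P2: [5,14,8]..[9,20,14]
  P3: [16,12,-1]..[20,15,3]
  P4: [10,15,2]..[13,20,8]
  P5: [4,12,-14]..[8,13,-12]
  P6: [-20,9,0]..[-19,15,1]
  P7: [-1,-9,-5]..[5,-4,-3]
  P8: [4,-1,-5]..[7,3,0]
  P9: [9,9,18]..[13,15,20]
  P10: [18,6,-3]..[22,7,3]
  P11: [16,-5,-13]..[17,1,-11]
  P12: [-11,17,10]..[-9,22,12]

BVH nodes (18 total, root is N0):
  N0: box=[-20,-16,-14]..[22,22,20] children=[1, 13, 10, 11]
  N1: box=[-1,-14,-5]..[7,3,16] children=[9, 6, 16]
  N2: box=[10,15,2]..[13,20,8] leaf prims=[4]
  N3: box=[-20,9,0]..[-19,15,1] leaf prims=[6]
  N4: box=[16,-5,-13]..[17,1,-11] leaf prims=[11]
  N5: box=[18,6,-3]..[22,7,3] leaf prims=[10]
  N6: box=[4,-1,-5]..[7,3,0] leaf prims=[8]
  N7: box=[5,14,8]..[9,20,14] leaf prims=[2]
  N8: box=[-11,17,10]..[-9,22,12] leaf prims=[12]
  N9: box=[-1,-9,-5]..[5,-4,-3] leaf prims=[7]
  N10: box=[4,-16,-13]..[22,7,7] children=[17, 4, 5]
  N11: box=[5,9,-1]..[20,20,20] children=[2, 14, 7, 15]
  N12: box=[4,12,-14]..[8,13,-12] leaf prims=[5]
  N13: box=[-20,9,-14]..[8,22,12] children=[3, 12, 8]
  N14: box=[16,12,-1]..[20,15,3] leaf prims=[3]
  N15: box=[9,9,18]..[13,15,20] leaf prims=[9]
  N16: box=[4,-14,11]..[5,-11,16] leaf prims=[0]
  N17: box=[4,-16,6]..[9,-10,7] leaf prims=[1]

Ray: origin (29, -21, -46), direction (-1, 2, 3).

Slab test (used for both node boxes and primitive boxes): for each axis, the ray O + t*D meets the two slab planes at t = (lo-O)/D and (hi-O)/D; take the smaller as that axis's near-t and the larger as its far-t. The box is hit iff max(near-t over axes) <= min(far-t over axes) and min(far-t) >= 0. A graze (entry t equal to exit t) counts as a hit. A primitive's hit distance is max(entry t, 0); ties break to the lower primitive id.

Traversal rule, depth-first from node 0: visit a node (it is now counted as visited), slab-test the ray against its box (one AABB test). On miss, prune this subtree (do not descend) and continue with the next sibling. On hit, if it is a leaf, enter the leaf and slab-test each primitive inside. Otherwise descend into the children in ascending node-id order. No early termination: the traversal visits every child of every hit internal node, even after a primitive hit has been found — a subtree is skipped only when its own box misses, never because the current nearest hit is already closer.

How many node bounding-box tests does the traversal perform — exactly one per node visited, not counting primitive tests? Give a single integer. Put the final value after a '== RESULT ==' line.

Trace the traversal:
N0 x:[7,49] y:[5/2,43/2] z:[32/3,22] -> hit [32/3,43/2], descend [1, 10, 11, 13]
  N1 x:[22,30] y:[7/2,12] z:[41/3,62/3] -> miss, prune
  N10 x:[7,25] y:[5/2,14] z:[11,53/3] -> hit [11,14], descend [4, 5, 17]
    N4 x:[12,13] y:[8,11] z:[11,35/3] -> miss, prune
    N5 x:[7,11] y:[27/2,14] z:[43/3,49/3] -> miss, prune
    N17 x:[20,25] y:[5/2,11/2] z:[52/3,53/3] -> miss, prune
  N11 x:[9,24] y:[15,41/2] z:[15,22] -> hit [15,41/2], descend [2, 7, 14, 15]
    N2 x:[16,19] y:[18,41/2] z:[16,18] -> hit [18,18] leaf, test {P4@t=18}
    N7 x:[20,24] y:[35/2,41/2] z:[18,20] -> hit [20,20] leaf, test {P2@t=20}
    N14 x:[9,13] y:[33/2,18] z:[15,49/3] -> miss, prune
    N15 x:[16,20] y:[15,18] z:[64/3,22] -> miss, prune
  N13 x:[21,49] y:[15,43/2] z:[32/3,58/3] -> miss, prune

12 AABB tests over nodes [0, 1, 10, 4, 5, 17, 11, 2, 7, 14, 15, 13]; 2 leaves entered; closest P4.

== RESULT ==
12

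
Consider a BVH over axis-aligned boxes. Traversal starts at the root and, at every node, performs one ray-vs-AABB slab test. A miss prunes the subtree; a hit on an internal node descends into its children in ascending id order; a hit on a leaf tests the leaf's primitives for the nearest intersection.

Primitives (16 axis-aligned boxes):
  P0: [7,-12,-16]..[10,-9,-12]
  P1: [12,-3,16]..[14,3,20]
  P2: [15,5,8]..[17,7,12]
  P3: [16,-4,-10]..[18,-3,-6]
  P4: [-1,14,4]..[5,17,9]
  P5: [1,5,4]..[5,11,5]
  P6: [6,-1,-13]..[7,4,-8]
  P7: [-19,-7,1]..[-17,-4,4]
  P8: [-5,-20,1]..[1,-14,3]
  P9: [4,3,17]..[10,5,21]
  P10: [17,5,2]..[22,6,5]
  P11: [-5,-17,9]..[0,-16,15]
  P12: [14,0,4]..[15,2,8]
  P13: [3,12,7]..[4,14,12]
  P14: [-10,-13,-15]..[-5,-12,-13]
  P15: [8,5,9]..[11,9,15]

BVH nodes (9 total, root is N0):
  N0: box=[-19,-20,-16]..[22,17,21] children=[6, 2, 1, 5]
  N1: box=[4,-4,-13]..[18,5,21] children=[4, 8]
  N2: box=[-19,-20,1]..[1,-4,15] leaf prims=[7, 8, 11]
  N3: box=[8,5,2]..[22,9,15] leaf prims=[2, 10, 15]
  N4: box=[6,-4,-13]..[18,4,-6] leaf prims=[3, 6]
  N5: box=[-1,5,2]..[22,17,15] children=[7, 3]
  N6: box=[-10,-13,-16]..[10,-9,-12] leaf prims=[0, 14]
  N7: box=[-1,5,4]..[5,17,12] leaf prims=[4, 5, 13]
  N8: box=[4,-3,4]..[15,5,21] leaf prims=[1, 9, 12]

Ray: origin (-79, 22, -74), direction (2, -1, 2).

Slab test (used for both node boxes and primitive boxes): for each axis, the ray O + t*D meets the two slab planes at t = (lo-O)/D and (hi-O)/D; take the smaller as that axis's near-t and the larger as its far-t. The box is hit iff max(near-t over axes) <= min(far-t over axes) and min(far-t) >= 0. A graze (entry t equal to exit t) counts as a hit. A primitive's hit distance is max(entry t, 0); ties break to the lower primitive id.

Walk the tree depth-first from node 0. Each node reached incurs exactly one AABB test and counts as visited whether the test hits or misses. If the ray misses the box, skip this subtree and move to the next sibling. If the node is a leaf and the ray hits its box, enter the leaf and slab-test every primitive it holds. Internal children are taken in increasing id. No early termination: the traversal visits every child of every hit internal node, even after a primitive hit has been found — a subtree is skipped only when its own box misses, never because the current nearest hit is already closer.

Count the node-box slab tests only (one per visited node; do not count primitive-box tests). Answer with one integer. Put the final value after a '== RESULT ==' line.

Trace the traversal:
N0 x:[30,101/2] y:[5,42] z:[29,95/2] -> hit [30,42], descend [1, 2, 5, 6]
  N1 x:[83/2,97/2] y:[17,26] z:[61/2,95/2] -> miss, prune
  N2 x:[30,40] y:[26,42] z:[75/2,89/2] -> hit [75/2,40] leaf, test {P7(miss), P8@t=75/2, P11(miss)}
  N5 x:[39,101/2] y:[5,17] z:[38,89/2] -> miss, prune
  N6 x:[69/2,89/2] y:[31,35] z:[29,31] -> miss, prune

5 AABB tests over nodes [0, 1, 2, 5, 6]; 1 leaf entered; closest P8.

== RESULT ==
5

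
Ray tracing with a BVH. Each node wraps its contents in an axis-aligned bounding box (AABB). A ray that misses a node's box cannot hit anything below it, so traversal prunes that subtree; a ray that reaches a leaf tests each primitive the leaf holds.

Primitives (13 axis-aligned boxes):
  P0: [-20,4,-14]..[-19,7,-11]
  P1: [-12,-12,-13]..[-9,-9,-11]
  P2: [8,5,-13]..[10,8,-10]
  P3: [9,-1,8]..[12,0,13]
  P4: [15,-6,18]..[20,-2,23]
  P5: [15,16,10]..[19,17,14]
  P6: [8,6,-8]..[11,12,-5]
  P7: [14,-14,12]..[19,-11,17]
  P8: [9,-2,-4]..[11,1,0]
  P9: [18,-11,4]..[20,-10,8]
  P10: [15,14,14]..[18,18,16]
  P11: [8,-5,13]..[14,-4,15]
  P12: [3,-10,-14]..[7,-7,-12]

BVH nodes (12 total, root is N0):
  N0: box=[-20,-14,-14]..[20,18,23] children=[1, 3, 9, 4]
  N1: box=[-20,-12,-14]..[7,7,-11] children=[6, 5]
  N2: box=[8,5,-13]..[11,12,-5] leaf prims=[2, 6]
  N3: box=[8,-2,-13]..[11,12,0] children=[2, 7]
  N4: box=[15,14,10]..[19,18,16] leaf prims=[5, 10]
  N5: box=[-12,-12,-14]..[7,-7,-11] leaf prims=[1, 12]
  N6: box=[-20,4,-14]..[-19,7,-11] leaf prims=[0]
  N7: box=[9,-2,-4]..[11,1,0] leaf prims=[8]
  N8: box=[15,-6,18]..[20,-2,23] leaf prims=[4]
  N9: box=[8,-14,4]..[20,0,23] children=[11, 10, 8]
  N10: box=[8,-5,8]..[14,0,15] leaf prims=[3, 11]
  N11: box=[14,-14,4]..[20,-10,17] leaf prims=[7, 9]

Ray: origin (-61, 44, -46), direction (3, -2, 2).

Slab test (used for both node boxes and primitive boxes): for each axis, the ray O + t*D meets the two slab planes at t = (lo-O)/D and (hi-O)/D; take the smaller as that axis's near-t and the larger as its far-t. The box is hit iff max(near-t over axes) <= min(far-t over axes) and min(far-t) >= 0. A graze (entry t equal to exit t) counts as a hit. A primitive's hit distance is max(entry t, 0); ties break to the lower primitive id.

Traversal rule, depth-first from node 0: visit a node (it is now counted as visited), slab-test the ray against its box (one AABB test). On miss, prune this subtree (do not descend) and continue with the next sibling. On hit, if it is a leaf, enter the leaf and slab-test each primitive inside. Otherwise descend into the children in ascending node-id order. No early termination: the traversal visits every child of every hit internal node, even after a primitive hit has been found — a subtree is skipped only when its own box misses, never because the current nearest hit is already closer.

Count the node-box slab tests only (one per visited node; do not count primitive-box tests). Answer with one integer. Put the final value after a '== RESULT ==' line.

Walk:
N0 x:[41/3,27] y:[13,29] z:[16,69/2] -> hit [16,27], descend [1, 3, 4, 9]
  N1 x:[41/3,68/3] y:[37/2,28] z:[16,35/2] -> miss, prune
  N3 x:[23,24] y:[16,23] z:[33/2,23] -> hit [23,23], descend [2, 7]
    N2 x:[23,24] y:[16,39/2] z:[33/2,41/2] -> miss, prune
    N7 x:[70/3,24] y:[43/2,23] z:[21,23] -> miss, prune
  N4 x:[76/3,80/3] y:[13,15] z:[28,31] -> miss, prune
  N9 x:[23,27] y:[22,29] z:[25,69/2] -> hit [25,27], descend [8, 10, 11]
    N8 x:[76/3,27] y:[23,25] z:[32,69/2] -> miss, prune
    N10 x:[23,25] y:[22,49/2] z:[27,61/2] -> miss, prune
    N11 x:[25,27] y:[27,29] z:[25,63/2] -> hit [27,27] leaf, test {P7(miss), P9@t=27}

Visited [0, 1, 3, 2, 7, 4, 9, 8, 10, 11]. Tests: 10 box, 1 leaf. Nearest: P9.

== RESULT ==
10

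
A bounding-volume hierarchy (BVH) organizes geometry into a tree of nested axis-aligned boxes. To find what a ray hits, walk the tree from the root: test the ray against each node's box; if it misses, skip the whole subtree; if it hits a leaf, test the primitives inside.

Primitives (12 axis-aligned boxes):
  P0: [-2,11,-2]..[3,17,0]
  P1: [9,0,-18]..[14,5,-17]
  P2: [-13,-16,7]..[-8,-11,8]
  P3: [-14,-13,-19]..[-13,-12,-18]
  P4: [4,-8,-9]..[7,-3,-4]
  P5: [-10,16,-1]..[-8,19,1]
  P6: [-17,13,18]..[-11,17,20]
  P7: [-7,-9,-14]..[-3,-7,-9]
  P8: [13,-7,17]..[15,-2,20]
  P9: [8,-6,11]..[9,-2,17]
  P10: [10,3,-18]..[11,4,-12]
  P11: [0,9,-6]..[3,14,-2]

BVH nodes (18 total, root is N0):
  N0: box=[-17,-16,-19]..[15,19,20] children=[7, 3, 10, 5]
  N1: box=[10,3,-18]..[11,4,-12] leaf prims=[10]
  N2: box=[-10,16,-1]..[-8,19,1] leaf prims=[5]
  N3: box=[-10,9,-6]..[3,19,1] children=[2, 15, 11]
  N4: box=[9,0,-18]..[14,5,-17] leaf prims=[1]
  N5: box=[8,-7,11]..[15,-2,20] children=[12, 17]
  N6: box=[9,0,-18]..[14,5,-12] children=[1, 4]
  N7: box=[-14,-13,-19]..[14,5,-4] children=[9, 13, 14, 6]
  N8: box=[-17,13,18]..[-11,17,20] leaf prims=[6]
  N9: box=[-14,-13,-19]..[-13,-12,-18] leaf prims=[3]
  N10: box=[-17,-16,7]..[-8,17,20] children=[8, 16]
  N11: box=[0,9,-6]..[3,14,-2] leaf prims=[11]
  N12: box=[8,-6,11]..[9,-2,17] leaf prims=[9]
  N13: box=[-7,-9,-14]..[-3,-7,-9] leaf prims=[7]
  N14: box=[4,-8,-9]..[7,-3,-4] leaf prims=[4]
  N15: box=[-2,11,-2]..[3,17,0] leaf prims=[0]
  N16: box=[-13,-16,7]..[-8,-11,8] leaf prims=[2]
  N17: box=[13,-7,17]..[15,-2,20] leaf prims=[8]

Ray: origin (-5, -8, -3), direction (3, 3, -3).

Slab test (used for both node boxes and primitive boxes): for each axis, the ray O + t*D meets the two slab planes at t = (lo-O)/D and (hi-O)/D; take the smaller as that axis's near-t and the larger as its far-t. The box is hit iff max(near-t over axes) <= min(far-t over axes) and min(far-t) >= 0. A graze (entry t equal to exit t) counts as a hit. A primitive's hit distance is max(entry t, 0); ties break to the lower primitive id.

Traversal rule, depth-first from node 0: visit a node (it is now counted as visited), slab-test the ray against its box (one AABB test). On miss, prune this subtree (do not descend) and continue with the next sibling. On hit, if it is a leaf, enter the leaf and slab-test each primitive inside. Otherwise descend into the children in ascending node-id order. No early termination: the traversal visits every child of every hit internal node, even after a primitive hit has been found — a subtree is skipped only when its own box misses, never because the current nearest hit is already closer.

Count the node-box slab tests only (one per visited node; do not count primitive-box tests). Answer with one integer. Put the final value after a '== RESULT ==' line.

Traverse from the root:
N0 x:[-4,20/3] y:[-8/3,9] z:[-23/3,16/3] -> hit [-8/3,16/3], descend [3, 5, 7, 10]
  N3 x:[-5/3,8/3] y:[17/3,9] z:[-4/3,1] -> miss, prune
  N5 x:[13/3,20/3] y:[1/3,2] z:[-23/3,-14/3] -> miss, prune
  N7 x:[-3,19/3] y:[-5/3,13/3] z:[1/3,16/3] -> hit [1/3,13/3], descend [6, 9, 13, 14]
    N6 x:[14/3,19/3] y:[8/3,13/3] z:[3,5] -> miss, prune
    N9 x:[-3,-8/3] y:[-5/3,-4/3] z:[5,16/3] -> miss, prune
    N13 x:[-2/3,2/3] y:[-1/3,1/3] z:[2,11/3] -> miss, prune
    N14 x:[3,4] y:[0,5/3] z:[1/3,2] -> miss, prune
  N10 x:[-4,-1] y:[-8/3,25/3] z:[-23/3,-10/3] -> miss, prune

order=[0, 3, 5, 7, 6, 9, 13, 14, 10]  |boxes|=9  |leaves|=0  hit=miss

== RESULT ==
9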